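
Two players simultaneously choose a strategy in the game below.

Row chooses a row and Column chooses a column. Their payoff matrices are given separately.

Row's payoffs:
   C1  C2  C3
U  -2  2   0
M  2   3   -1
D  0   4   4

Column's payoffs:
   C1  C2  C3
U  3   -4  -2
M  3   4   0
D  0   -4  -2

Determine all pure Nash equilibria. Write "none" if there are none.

Mark each player's best response to every combination of opponents' strategies; a profile where every player is best-responding is a pure Nash equilibrium.
Row against C1: payoffs -2, 2, 0 → best response M.
Row against C2: payoffs 2, 3, 4 → best response D.
Row against C3: payoffs 0, -1, 4 → best response D.
Column against U: payoffs 3, -4, -2 → best response C1.
Column against M: payoffs 3, 4, 0 → best response C2.
Column against D: payoffs 0, -4, -2 → best response C1.
No profile is a mutual best response for all players.

There is no pure-strategy Nash equilibrium.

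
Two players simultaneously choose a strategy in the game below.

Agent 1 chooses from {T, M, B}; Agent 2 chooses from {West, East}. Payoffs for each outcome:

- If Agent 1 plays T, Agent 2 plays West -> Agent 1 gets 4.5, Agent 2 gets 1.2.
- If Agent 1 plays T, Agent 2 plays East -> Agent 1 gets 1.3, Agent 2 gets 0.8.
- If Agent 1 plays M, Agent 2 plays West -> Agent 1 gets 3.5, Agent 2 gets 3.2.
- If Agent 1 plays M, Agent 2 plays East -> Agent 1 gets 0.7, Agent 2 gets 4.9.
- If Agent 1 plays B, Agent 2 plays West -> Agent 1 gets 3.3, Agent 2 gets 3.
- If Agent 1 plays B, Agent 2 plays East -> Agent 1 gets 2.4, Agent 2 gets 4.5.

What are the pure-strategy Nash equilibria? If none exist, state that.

(T, West): Agent 1 gets 4.5, best alternative 3.5; Agent 2 gets 1.2, best alternative 0.8. No profitable deviation — NE.
(T, East): Agent 1 can switch to B (1.3 → 2.4). Not NE.
(M, West): Agent 1 can switch to T (3.5 → 4.5). Not NE.
(M, East): Agent 1 can switch to T (0.7 → 1.3). Not NE.
(B, West): Agent 1 can switch to T (3.3 → 4.5). Not NE.
(B, East): Agent 1 gets 2.4, best alternative 1.3; Agent 2 gets 4.5, best alternative 3. No profitable deviation — NE.

The pure Nash equilibria are (T, West); (B, East).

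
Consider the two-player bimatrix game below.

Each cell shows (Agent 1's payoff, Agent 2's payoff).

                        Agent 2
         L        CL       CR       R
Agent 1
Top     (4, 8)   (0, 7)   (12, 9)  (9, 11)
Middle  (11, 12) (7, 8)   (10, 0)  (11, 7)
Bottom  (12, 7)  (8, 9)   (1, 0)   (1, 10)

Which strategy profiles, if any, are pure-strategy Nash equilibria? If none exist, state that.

This game has no pure Nash equilibrium.

(Top, L): Agent 1 can switch to Middle (4 → 11). Not NE.
(Top, CL): Agent 1 can switch to Middle (0 → 7). Not NE.
(Top, CR): Agent 2 can switch to R (9 → 11). Not NE.
(Top, R): Agent 1 can switch to Middle (9 → 11). Not NE.
(Middle, L): Agent 1 can switch to Bottom (11 → 12). Not NE.
(Middle, CL): Agent 1 can switch to Bottom (7 → 8). Not NE.
(Middle, CR): Agent 1 can switch to Top (10 → 12). Not NE.
(Middle, R): Agent 2 can switch to L (7 → 12). Not NE.
(Bottom, L): Agent 2 can switch to CL (7 → 9). Not NE.
(Bottom, CL): Agent 2 can switch to R (9 → 10). Not NE.
(Bottom, CR): Agent 1 can switch to Top (1 → 12). Not NE.
(Bottom, R): Agent 1 can switch to Top (1 → 9). Not NE.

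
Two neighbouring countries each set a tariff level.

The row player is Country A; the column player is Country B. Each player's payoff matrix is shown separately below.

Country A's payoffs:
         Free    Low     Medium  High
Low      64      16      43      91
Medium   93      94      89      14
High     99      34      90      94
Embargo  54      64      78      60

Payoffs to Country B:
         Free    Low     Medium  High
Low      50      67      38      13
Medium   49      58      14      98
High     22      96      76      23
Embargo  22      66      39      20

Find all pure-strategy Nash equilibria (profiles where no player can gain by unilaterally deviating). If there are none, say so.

No pure-strategy Nash equilibrium.

Country A against Free: payoffs 64, 93, 99, 54 → best response High.
Country A against Low: payoffs 16, 94, 34, 64 → best response Medium.
Country A against Medium: payoffs 43, 89, 90, 78 → best response High.
Country A against High: payoffs 91, 14, 94, 60 → best response High.
Country B against Low: payoffs 50, 67, 38, 13 → best response Low.
Country B against Medium: payoffs 49, 58, 14, 98 → best response High.
Country B against High: payoffs 22, 96, 76, 23 → best response Low.
Country B against Embargo: payoffs 22, 66, 39, 20 → best response Low.
No profile is a mutual best response for all players.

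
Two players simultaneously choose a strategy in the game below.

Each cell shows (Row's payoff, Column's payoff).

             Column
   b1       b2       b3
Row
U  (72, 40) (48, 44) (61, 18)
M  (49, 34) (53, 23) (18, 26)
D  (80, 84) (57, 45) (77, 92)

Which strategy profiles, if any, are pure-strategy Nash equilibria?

For each player, find the best response to each opponent profile; mutual best responses are the pure NE.
Row against b1: payoffs 72, 49, 80 → best response D.
Row against b2: payoffs 48, 53, 57 → best response D.
Row against b3: payoffs 61, 18, 77 → best response D.
Column against U: payoffs 40, 44, 18 → best response b2.
Column against M: payoffs 34, 23, 26 → best response b1.
Column against D: payoffs 84, 45, 92 → best response b3.
Mutual best responses: (D, b3).

(D, b3)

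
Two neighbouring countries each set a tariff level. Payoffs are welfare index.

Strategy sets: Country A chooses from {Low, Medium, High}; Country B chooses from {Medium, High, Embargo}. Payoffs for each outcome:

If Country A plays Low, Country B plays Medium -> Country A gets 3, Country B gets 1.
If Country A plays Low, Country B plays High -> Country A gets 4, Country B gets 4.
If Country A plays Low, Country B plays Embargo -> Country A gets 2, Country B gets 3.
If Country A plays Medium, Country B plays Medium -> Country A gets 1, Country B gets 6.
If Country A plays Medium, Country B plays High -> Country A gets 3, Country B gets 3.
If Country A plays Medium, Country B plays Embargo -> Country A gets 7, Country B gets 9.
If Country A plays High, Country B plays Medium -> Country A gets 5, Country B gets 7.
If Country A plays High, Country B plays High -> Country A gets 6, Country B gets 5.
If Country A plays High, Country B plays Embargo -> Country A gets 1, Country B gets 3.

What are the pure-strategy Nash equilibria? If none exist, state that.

Pure-strategy Nash equilibria: (Medium, Embargo); (High, Medium)

(Low, Medium): Country A can switch to High (3 → 5). Not NE.
(Low, High): Country A can switch to High (4 → 6). Not NE.
(Low, Embargo): Country A can switch to Medium (2 → 7). Not NE.
(Medium, Medium): Country A can switch to Low (1 → 3). Not NE.
(Medium, High): Country A can switch to Low (3 → 4). Not NE.
(Medium, Embargo): Country A gets 7, best alternative 2; Country B gets 9, best alternative 6. No profitable deviation — NE.
(High, Medium): Country A gets 5, best alternative 3; Country B gets 7, best alternative 5. No profitable deviation — NE.
(High, High): Country B can switch to Medium (5 → 7). Not NE.
(High, Embargo): Country A can switch to Low (1 → 2). Not NE.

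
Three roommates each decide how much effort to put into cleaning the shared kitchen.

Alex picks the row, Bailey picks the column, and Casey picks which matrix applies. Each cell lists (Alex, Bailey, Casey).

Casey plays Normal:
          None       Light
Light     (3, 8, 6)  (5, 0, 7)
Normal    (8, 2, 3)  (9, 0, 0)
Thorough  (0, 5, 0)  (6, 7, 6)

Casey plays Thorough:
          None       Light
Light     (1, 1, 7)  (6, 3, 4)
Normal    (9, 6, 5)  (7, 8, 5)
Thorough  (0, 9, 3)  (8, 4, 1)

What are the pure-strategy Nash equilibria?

(Light, None, Normal): Alex can switch to Normal (3 → 8). Not NE.
(Light, None, Thorough): Alex can switch to Normal (1 → 9). Not NE.
(Light, Light, Normal): Alex can switch to Normal (5 → 9). Not NE.
(Light, Light, Thorough): Alex can switch to Normal (6 → 7). Not NE.
(Normal, None, Normal): Casey can switch to Thorough (3 → 5). Not NE.
(Normal, None, Thorough): Bailey can switch to Light (6 → 8). Not NE.
(Normal, Light, Normal): Bailey can switch to None (0 → 2). Not NE.
(Normal, Light, Thorough): Alex can switch to Thorough (7 → 8). Not NE.
(Thorough, None, Normal): Alex can switch to Light (0 → 3). Not NE.
(Thorough, None, Thorough): Alex can switch to Light (0 → 1). Not NE.
(Thorough, Light, Normal): Alex can switch to Normal (6 → 9). Not NE.
(Thorough, Light, Thorough): Bailey can switch to None (4 → 9). Not NE.

none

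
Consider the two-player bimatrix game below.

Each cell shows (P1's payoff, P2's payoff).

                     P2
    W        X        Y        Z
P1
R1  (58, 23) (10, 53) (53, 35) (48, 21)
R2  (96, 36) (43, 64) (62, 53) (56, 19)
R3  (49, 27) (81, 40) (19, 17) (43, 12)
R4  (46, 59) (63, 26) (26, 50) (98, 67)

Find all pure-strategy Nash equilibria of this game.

Check each profile: it is a Nash equilibrium iff no player can strictly gain by switching unilaterally.
(R1, W): P1 can switch to R2 (58 → 96). Not NE.
(R1, X): P1 can switch to R2 (10 → 43). Not NE.
(R1, Y): P1 can switch to R2 (53 → 62). Not NE.
(R1, Z): P1 can switch to R2 (48 → 56). Not NE.
(R2, W): P2 can switch to X (36 → 64). Not NE.
(R2, X): P1 can switch to R3 (43 → 81). Not NE.
(R2, Y): P2 can switch to X (53 → 64). Not NE.
(R2, Z): P1 can switch to R4 (56 → 98). Not NE.
(R3, W): P1 can switch to R1 (49 → 58). Not NE.
(R3, X): P1 gets 81, best alternative 63; P2 gets 40, best alternative 27. No profitable deviation — NE.
(R3, Y): P1 can switch to R1 (19 → 53). Not NE.
(R3, Z): P1 can switch to R1 (43 → 48). Not NE.
(R4, W): P1 can switch to R1 (46 → 58). Not NE.
(R4, Z): P1 gets 98, best alternative 56; P2 gets 67, best alternative 59. No profitable deviation — NE.
(The remaining 2 profiles each have a profitable deviation by the same check.)

The pure Nash equilibria are (R3, X); (R4, Z).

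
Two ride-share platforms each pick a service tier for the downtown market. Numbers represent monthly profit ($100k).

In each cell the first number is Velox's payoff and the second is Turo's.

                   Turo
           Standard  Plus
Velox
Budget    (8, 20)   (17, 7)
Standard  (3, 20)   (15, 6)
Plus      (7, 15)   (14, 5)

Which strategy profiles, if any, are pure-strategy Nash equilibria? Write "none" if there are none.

(Budget, Standard): Velox gets 8, best alternative 7; Turo gets 20, best alternative 7. No profitable deviation — NE.
(Budget, Plus): Turo can switch to Standard (7 → 20). Not NE.
(Standard, Standard): Velox can switch to Budget (3 → 8). Not NE.
(Standard, Plus): Velox can switch to Budget (15 → 17). Not NE.
(Plus, Standard): Velox can switch to Budget (7 → 8). Not NE.
(Plus, Plus): Velox can switch to Budget (14 → 17). Not NE.

(Budget, Standard)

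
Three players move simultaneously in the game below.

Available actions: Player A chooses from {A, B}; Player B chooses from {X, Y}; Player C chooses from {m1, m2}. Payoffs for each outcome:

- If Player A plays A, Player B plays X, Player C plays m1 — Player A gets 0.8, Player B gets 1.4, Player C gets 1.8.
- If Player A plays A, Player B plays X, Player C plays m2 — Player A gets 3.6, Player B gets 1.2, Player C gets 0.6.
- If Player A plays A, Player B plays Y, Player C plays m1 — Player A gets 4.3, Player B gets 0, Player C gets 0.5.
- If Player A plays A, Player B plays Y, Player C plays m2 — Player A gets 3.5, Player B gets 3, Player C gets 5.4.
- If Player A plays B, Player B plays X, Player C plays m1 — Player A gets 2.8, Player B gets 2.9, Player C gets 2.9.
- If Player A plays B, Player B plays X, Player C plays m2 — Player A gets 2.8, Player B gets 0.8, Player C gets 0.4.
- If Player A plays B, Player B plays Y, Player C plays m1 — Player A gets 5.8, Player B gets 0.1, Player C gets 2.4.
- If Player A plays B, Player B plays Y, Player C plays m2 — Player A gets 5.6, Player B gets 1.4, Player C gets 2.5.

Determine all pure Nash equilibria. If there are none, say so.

(A, X, m1): Player A can switch to B (0.8 → 2.8). Not NE.
(A, X, m2): Player B can switch to Y (1.2 → 3). Not NE.
(A, Y, m1): Player A can switch to B (4.3 → 5.8). Not NE.
(A, Y, m2): Player A can switch to B (3.5 → 5.6). Not NE.
(B, X, m1): Player A gets 2.8, best alternative 0.8; Player B gets 2.9, best alternative 0.1; Player C gets 2.9, best alternative 0.4. No profitable deviation — NE.
(B, X, m2): Player A can switch to A (2.8 → 3.6). Not NE.
(B, Y, m1): Player B can switch to X (0.1 → 2.9). Not NE.
(B, Y, m2): Player A gets 5.6, best alternative 3.5; Player B gets 1.4, best alternative 0.8; Player C gets 2.5, best alternative 2.4. No profitable deviation — NE.

The pure Nash equilibria are (B, X, m1), (B, Y, m2).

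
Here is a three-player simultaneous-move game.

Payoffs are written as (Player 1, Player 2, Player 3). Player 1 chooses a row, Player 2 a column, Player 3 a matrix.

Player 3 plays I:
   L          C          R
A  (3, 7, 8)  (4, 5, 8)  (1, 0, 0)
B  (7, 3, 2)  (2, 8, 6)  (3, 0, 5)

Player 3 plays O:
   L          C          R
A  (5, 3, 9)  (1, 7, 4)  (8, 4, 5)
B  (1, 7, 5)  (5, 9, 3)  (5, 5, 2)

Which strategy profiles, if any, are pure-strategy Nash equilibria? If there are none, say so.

(A, L, I): Player 1 can switch to B (3 → 7). Not NE.
(A, L, O): Player 2 can switch to C (3 → 7). Not NE.
(A, C, I): Player 2 can switch to L (5 → 7). Not NE.
(A, C, O): Player 1 can switch to B (1 → 5). Not NE.
(A, R, I): Player 1 can switch to B (1 → 3). Not NE.
(A, R, O): Player 2 can switch to C (4 → 7). Not NE.
(B, L, I): Player 2 can switch to C (3 → 8). Not NE.
(B, L, O): Player 1 can switch to A (1 → 5). Not NE.
(B, C, I): Player 1 can switch to A (2 → 4). Not NE.
(B, C, O): Player 3 can switch to I (3 → 6). Not NE.
(B, R, I): Player 2 can switch to L (0 → 3). Not NE.
(B, R, O): Player 1 can switch to A (5 → 8). Not NE.

There is no pure-strategy Nash equilibrium.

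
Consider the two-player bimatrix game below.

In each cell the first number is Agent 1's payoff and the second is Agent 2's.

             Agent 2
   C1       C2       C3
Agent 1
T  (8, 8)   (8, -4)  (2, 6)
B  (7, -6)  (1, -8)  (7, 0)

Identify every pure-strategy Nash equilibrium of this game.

Agent 1 against C1: payoffs 8, 7 → best response T.
Agent 1 against C2: payoffs 8, 1 → best response T.
Agent 1 against C3: payoffs 2, 7 → best response B.
Agent 2 against T: payoffs 8, -4, 6 → best response C1.
Agent 2 against B: payoffs -6, -8, 0 → best response C3.
Mutual best responses: (T, C1); (B, C3).

Pure-strategy Nash equilibria: (T, C1); (B, C3)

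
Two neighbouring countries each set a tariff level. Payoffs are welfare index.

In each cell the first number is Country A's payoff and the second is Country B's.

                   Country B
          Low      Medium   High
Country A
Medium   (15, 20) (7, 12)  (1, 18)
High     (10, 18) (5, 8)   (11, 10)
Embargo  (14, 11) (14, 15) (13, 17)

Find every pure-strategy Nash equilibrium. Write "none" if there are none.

Pure-strategy Nash equilibria: (Medium, Low); (Embargo, High)

Mark each player's best response to every combination of opponents' strategies; a profile where every player is best-responding is a pure Nash equilibrium.
Country A against Low: payoffs 15, 10, 14 → best response Medium.
Country A against Medium: payoffs 7, 5, 14 → best response Embargo.
Country A against High: payoffs 1, 11, 13 → best response Embargo.
Country B against Medium: payoffs 20, 12, 18 → best response Low.
Country B against High: payoffs 18, 8, 10 → best response Low.
Country B against Embargo: payoffs 11, 15, 17 → best response High.
Mutual best responses: (Medium, Low); (Embargo, High).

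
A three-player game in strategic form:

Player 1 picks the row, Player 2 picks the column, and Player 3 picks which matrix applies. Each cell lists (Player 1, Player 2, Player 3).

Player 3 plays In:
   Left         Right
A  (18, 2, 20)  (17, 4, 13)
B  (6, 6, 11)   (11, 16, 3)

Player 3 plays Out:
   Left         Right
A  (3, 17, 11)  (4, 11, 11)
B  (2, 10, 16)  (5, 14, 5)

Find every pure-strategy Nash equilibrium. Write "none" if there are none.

(A, Left, In): Player 2 can switch to Right (2 → 4). Not NE.
(A, Left, Out): Player 3 can switch to In (11 → 20). Not NE.
(A, Right, In): Player 1 gets 17, best alternative 11; Player 2 gets 4, best alternative 2; Player 3 gets 13, best alternative 11. No profitable deviation — NE.
(A, Right, Out): Player 1 can switch to B (4 → 5). Not NE.
(B, Left, In): Player 1 can switch to A (6 → 18). Not NE.
(B, Left, Out): Player 1 can switch to A (2 → 3). Not NE.
(B, Right, In): Player 1 can switch to A (11 → 17). Not NE.
(B, Right, Out): Player 1 gets 5, best alternative 4; Player 2 gets 14, best alternative 10; Player 3 gets 5, best alternative 3. No profitable deviation — NE.

The pure Nash equilibria are (A, Right, In); (B, Right, Out).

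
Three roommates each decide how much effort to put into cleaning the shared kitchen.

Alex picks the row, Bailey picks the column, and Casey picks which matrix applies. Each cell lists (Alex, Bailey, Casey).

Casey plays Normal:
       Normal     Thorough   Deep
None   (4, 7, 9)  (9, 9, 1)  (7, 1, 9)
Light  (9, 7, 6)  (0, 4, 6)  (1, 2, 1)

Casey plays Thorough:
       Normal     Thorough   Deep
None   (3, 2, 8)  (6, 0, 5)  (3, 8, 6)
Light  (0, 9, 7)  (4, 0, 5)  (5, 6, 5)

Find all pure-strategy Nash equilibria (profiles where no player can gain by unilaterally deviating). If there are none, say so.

For each player, find the best response to each opponent profile; mutual best responses are the pure NE.
Alex against (Normal, Normal): payoffs 4, 9 → best response Light.
Alex against (Normal, Thorough): payoffs 3, 0 → best response None.
Alex against (Thorough, Normal): payoffs 9, 0 → best response None.
Alex against (Thorough, Thorough): payoffs 6, 4 → best response None.
Alex against (Deep, Normal): payoffs 7, 1 → best response None.
Alex against (Deep, Thorough): payoffs 3, 5 → best response Light.
Bailey against (None, Normal): payoffs 7, 9, 1 → best response Thorough.
Bailey against (None, Thorough): payoffs 2, 0, 8 → best response Deep.
Bailey against (Light, Normal): payoffs 7, 4, 2 → best response Normal.
Bailey against (Light, Thorough): payoffs 9, 0, 6 → best response Normal.
Casey against (None, Normal): payoffs 9, 8 → best response Normal.
Casey against (None, Thorough): payoffs 1, 5 → best response Thorough.
Casey against (None, Deep): payoffs 9, 6 → best response Normal.
Casey against (Light, Normal): payoffs 6, 7 → best response Thorough.
Casey against (Light, Thorough): payoffs 6, 5 → best response Normal.
Casey against (Light, Deep): payoffs 1, 5 → best response Thorough.
No profile is a mutual best response for all players.

none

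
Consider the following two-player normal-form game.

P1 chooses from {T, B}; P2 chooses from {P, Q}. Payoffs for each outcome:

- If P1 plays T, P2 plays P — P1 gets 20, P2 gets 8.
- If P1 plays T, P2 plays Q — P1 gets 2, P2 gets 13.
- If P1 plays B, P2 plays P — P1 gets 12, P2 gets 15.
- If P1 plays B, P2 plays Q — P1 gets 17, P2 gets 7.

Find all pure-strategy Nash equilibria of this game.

P1 against P: payoffs 20, 12 → best response T.
P1 against Q: payoffs 2, 17 → best response B.
P2 against T: payoffs 8, 13 → best response Q.
P2 against B: payoffs 15, 7 → best response P.
No profile is a mutual best response for all players.

No pure-strategy Nash equilibrium.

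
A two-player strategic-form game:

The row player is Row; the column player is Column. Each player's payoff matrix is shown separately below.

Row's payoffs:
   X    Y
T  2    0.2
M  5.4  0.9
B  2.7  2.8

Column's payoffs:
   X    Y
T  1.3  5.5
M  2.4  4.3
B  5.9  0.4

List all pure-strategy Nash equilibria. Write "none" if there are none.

none

Check each profile: it is a Nash equilibrium iff no player can strictly gain by switching unilaterally.
(T, X): Row can switch to M (2 → 5.4). Not NE.
(T, Y): Row can switch to M (0.2 → 0.9). Not NE.
(M, X): Column can switch to Y (2.4 → 4.3). Not NE.
(M, Y): Row can switch to B (0.9 → 2.8). Not NE.
(B, X): Row can switch to M (2.7 → 5.4). Not NE.
(B, Y): Column can switch to X (0.4 → 5.9). Not NE.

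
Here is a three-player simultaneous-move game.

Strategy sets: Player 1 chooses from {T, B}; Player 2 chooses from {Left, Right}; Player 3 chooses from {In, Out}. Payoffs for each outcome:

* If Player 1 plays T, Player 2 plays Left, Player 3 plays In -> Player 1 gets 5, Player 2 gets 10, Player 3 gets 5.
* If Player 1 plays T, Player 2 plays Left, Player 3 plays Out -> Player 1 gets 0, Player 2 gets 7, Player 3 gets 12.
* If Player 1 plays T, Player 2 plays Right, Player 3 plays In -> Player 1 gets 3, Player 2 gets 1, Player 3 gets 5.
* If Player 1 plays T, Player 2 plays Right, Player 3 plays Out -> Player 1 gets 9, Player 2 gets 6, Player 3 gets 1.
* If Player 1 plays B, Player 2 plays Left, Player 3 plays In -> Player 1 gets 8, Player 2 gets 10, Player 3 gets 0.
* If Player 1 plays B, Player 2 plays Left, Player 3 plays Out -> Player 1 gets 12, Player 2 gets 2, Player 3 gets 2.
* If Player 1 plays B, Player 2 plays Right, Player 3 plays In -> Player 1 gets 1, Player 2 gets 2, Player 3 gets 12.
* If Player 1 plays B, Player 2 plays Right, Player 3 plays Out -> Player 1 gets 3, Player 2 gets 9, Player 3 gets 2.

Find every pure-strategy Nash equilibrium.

Player 1 against (Left, In): payoffs 5, 8 → best response B.
Player 1 against (Left, Out): payoffs 0, 12 → best response B.
Player 1 against (Right, In): payoffs 3, 1 → best response T.
Player 1 against (Right, Out): payoffs 9, 3 → best response T.
Player 2 against (T, In): payoffs 10, 1 → best response Left.
Player 2 against (T, Out): payoffs 7, 6 → best response Left.
Player 2 against (B, In): payoffs 10, 2 → best response Left.
Player 2 against (B, Out): payoffs 2, 9 → best response Right.
Player 3 against (T, Left): payoffs 5, 12 → best response Out.
Player 3 against (T, Right): payoffs 5, 1 → best response In.
Player 3 against (B, Left): payoffs 0, 2 → best response Out.
Player 3 against (B, Right): payoffs 12, 2 → best response In.
No profile is a mutual best response for all players.

There is no pure-strategy Nash equilibrium.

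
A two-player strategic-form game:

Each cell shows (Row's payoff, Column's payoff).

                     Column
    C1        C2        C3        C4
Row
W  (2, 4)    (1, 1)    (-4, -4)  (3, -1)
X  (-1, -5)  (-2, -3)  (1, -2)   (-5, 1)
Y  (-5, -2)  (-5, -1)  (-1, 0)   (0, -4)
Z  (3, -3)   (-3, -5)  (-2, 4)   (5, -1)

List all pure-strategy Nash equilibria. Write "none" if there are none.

This game has no pure Nash equilibrium.

Row against C1: payoffs 2, -1, -5, 3 → best response Z.
Row against C2: payoffs 1, -2, -5, -3 → best response W.
Row against C3: payoffs -4, 1, -1, -2 → best response X.
Row against C4: payoffs 3, -5, 0, 5 → best response Z.
Column against W: payoffs 4, 1, -4, -1 → best response C1.
Column against X: payoffs -5, -3, -2, 1 → best response C4.
Column against Y: payoffs -2, -1, 0, -4 → best response C3.
Column against Z: payoffs -3, -5, 4, -1 → best response C3.
No profile is a mutual best response for all players.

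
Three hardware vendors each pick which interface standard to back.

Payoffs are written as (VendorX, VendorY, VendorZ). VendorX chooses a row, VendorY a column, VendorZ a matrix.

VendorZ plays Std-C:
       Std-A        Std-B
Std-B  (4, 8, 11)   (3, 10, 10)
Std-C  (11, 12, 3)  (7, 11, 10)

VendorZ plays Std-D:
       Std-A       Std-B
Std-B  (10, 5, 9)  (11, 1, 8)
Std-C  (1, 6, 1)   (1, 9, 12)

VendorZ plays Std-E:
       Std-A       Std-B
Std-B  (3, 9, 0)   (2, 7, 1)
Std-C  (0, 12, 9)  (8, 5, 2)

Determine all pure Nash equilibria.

Mark each player's best response to every combination of opponents' strategies; a profile where every player is best-responding is a pure Nash equilibrium.
VendorX against (Std-A, Std-C): payoffs 4, 11 → best response Std-C.
VendorX against (Std-A, Std-D): payoffs 10, 1 → best response Std-B.
VendorX against (Std-A, Std-E): payoffs 3, 0 → best response Std-B.
VendorX against (Std-B, Std-C): payoffs 3, 7 → best response Std-C.
VendorX against (Std-B, Std-D): payoffs 11, 1 → best response Std-B.
VendorX against (Std-B, Std-E): payoffs 2, 8 → best response Std-C.
VendorY against (Std-B, Std-C): payoffs 8, 10 → best response Std-B.
VendorY against (Std-B, Std-D): payoffs 5, 1 → best response Std-A.
VendorY against (Std-B, Std-E): payoffs 9, 7 → best response Std-A.
VendorY against (Std-C, Std-C): payoffs 12, 11 → best response Std-A.
VendorY against (Std-C, Std-D): payoffs 6, 9 → best response Std-B.
VendorY against (Std-C, Std-E): payoffs 12, 5 → best response Std-A.
VendorZ against (Std-B, Std-A): payoffs 11, 9, 0 → best response Std-C.
VendorZ against (Std-B, Std-B): payoffs 10, 8, 1 → best response Std-C.
VendorZ against (Std-C, Std-A): payoffs 3, 1, 9 → best response Std-E.
VendorZ against (Std-C, Std-B): payoffs 10, 12, 2 → best response Std-D.
No profile is a mutual best response for all players.

No pure-strategy Nash equilibrium.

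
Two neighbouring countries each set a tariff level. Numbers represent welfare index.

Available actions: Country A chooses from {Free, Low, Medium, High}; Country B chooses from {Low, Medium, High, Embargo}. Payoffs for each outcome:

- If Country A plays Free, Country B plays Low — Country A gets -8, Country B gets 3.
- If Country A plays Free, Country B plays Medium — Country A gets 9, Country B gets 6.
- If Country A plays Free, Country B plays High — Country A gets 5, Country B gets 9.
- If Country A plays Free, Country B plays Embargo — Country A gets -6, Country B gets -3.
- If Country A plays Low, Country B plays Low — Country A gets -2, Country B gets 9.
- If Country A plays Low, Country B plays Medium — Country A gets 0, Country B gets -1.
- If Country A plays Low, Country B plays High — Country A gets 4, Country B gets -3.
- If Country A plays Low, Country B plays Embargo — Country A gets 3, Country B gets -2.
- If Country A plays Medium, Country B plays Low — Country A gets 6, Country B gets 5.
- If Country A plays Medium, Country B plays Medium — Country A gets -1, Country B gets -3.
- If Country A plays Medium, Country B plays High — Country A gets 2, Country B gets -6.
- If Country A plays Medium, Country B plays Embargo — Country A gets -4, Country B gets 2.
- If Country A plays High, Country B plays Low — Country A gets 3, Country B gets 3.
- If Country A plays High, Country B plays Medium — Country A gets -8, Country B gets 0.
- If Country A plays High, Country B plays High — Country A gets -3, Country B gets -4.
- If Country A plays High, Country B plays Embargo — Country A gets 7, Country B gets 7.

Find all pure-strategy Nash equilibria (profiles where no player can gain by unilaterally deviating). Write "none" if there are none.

Pure-strategy Nash equilibria: (Free, High); (Medium, Low); (High, Embargo)

Mark each player's best response to every combination of opponents' strategies; a profile where every player is best-responding is a pure Nash equilibrium.
Country A against Low: payoffs -8, -2, 6, 3 → best response Medium.
Country A against Medium: payoffs 9, 0, -1, -8 → best response Free.
Country A against High: payoffs 5, 4, 2, -3 → best response Free.
Country A against Embargo: payoffs -6, 3, -4, 7 → best response High.
Country B against Free: payoffs 3, 6, 9, -3 → best response High.
Country B against Low: payoffs 9, -1, -3, -2 → best response Low.
Country B against Medium: payoffs 5, -3, -6, 2 → best response Low.
Country B against High: payoffs 3, 0, -4, 7 → best response Embargo.
Mutual best responses: (Free, High); (Medium, Low); (High, Embargo).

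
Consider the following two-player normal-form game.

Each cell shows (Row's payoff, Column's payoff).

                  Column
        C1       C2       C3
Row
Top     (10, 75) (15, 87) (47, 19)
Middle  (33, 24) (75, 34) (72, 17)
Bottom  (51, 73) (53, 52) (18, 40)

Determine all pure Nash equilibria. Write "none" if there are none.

Pure-strategy Nash equilibria: (Middle, C2); (Bottom, C1)

(Top, C1): Row can switch to Middle (10 → 33). Not NE.
(Top, C2): Row can switch to Middle (15 → 75). Not NE.
(Top, C3): Row can switch to Middle (47 → 72). Not NE.
(Middle, C1): Row can switch to Bottom (33 → 51). Not NE.
(Middle, C2): Row gets 75, best alternative 53; Column gets 34, best alternative 24. No profitable deviation — NE.
(Middle, C3): Column can switch to C1 (17 → 24). Not NE.
(Bottom, C1): Row gets 51, best alternative 33; Column gets 73, best alternative 52. No profitable deviation — NE.
(Bottom, C2): Row can switch to Middle (53 → 75). Not NE.
(Bottom, C3): Row can switch to Top (18 → 47). Not NE.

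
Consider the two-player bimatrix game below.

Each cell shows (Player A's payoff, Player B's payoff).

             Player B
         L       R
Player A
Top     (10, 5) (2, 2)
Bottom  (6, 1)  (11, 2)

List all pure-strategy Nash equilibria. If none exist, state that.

(Top, L); (Bottom, R)

Player A against L: payoffs 10, 6 → best response Top.
Player A against R: payoffs 2, 11 → best response Bottom.
Player B against Top: payoffs 5, 2 → best response L.
Player B against Bottom: payoffs 1, 2 → best response R.
Mutual best responses: (Top, L); (Bottom, R).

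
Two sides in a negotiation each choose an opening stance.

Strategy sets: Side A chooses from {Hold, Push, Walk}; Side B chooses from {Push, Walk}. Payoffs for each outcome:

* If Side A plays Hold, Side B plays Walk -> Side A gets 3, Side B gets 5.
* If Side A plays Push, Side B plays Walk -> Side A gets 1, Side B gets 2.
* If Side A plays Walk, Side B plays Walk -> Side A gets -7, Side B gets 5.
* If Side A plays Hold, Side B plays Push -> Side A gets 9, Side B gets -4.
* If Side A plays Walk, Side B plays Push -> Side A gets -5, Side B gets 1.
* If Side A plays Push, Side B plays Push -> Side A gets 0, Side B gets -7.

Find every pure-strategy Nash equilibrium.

For each player, find the best response to each opponent profile; mutual best responses are the pure NE.
Side A against Push: payoffs 9, 0, -5 → best response Hold.
Side A against Walk: payoffs 3, 1, -7 → best response Hold.
Side B against Hold: payoffs -4, 5 → best response Walk.
Side B against Push: payoffs -7, 2 → best response Walk.
Side B against Walk: payoffs 1, 5 → best response Walk.
Mutual best responses: (Hold, Walk).

(Hold, Walk)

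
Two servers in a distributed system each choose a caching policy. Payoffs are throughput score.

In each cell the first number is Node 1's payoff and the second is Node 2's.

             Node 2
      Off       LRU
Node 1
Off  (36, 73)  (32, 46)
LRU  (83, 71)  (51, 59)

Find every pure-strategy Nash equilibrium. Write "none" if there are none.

Node 1 against Off: payoffs 36, 83 → best response LRU.
Node 1 against LRU: payoffs 32, 51 → best response LRU.
Node 2 against Off: payoffs 73, 46 → best response Off.
Node 2 against LRU: payoffs 71, 59 → best response Off.
Mutual best responses: (LRU, Off).

The unique pure-strategy Nash equilibrium is (LRU, Off).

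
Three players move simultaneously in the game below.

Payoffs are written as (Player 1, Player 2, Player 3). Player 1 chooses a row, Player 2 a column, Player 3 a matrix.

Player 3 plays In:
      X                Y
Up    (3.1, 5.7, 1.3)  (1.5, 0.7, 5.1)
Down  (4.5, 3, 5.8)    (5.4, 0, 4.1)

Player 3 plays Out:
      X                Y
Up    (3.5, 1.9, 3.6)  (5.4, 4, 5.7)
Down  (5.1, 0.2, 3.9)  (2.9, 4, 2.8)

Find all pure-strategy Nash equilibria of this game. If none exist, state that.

(Up, Y, Out); (Down, X, In)

Player 1 against (X, In): payoffs 3.1, 4.5 → best response Down.
Player 1 against (X, Out): payoffs 3.5, 5.1 → best response Down.
Player 1 against (Y, In): payoffs 1.5, 5.4 → best response Down.
Player 1 against (Y, Out): payoffs 5.4, 2.9 → best response Up.
Player 2 against (Up, In): payoffs 5.7, 0.7 → best response X.
Player 2 against (Up, Out): payoffs 1.9, 4 → best response Y.
Player 2 against (Down, In): payoffs 3, 0 → best response X.
Player 2 against (Down, Out): payoffs 0.2, 4 → best response Y.
Player 3 against (Up, X): payoffs 1.3, 3.6 → best response Out.
Player 3 against (Up, Y): payoffs 5.1, 5.7 → best response Out.
Player 3 against (Down, X): payoffs 5.8, 3.9 → best response In.
Player 3 against (Down, Y): payoffs 4.1, 2.8 → best response In.
Mutual best responses: (Up, Y, Out); (Down, X, In).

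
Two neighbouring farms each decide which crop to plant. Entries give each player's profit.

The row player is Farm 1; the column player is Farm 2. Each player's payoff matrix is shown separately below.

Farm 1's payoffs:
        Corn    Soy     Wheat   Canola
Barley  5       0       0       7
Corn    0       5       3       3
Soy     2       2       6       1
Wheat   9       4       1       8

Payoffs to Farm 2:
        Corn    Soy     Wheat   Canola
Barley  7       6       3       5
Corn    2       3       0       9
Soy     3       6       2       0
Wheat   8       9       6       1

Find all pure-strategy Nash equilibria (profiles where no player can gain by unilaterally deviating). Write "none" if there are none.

(Barley, Corn): Farm 1 can switch to Wheat (5 → 9). Not NE.
(Barley, Soy): Farm 1 can switch to Corn (0 → 5). Not NE.
(Barley, Wheat): Farm 1 can switch to Corn (0 → 3). Not NE.
(Barley, Canola): Farm 1 can switch to Wheat (7 → 8). Not NE.
(Corn, Corn): Farm 1 can switch to Barley (0 → 5). Not NE.
(Corn, Soy): Farm 2 can switch to Canola (3 → 9). Not NE.
(The remaining 10 profiles each have a profitable deviation by the same check.)

No pure-strategy Nash equilibrium.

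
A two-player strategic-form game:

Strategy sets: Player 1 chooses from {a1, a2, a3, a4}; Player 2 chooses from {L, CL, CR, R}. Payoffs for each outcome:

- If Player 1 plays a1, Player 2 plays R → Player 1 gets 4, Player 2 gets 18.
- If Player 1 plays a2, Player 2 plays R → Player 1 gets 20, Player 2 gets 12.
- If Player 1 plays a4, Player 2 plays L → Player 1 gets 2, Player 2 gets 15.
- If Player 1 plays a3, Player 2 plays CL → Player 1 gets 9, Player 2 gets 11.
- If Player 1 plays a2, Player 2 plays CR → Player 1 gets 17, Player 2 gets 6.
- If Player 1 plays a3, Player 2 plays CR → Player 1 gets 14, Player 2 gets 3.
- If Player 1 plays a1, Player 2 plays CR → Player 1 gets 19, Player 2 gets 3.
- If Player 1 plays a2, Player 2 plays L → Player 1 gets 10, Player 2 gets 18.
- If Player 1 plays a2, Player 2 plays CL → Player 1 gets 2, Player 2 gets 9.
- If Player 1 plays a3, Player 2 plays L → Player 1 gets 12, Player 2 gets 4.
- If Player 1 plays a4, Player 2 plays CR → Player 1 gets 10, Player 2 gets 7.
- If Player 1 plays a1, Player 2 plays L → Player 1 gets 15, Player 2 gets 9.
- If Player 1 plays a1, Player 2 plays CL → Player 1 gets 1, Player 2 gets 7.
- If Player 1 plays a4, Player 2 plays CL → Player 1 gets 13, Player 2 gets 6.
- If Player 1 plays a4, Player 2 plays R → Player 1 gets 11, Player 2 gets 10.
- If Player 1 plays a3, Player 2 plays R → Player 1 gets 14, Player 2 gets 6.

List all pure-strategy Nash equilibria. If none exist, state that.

Mark each player's best response to every combination of opponents' strategies; a profile where every player is best-responding is a pure Nash equilibrium.
Player 1 against L: payoffs 15, 10, 12, 2 → best response a1.
Player 1 against CL: payoffs 1, 2, 9, 13 → best response a4.
Player 1 against CR: payoffs 19, 17, 14, 10 → best response a1.
Player 1 against R: payoffs 4, 20, 14, 11 → best response a2.
Player 2 against a1: payoffs 9, 7, 3, 18 → best response R.
Player 2 against a2: payoffs 18, 9, 6, 12 → best response L.
Player 2 against a3: payoffs 4, 11, 3, 6 → best response CL.
Player 2 against a4: payoffs 15, 6, 7, 10 → best response L.
No profile is a mutual best response for all players.

No pure-strategy Nash equilibrium.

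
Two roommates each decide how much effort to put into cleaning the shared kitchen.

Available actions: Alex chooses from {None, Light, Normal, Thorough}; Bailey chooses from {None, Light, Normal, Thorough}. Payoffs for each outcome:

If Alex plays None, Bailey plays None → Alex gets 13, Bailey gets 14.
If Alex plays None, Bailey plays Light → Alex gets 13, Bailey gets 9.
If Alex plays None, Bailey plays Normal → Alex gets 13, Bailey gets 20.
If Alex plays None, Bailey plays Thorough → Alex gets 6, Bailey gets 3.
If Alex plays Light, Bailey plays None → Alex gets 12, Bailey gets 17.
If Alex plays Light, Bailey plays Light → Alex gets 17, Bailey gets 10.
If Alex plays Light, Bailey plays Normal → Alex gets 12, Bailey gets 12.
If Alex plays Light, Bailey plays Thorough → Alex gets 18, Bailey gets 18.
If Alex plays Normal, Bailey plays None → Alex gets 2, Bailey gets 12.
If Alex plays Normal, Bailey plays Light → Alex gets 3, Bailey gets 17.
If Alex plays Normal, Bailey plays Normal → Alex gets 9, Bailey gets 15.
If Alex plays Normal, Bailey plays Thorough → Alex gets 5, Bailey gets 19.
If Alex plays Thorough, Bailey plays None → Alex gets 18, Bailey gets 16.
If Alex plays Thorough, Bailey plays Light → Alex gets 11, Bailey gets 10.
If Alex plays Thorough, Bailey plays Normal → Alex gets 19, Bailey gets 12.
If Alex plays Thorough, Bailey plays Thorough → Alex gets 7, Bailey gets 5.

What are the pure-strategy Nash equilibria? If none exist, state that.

(None, None): Alex can switch to Thorough (13 → 18). Not NE.
(None, Light): Alex can switch to Light (13 → 17). Not NE.
(None, Normal): Alex can switch to Thorough (13 → 19). Not NE.
(None, Thorough): Alex can switch to Light (6 → 18). Not NE.
(Light, None): Alex can switch to None (12 → 13). Not NE.
(Light, Light): Bailey can switch to None (10 → 17). Not NE.
(Light, Normal): Alex can switch to None (12 → 13). Not NE.
(Light, Thorough): Alex gets 18, best alternative 7; Bailey gets 18, best alternative 17. No profitable deviation — NE.
(Normal, None): Alex can switch to None (2 → 13). Not NE.
(Thorough, None): Alex gets 18, best alternative 13; Bailey gets 16, best alternative 12. No profitable deviation — NE.
(The remaining 6 profiles each have a profitable deviation by the same check.)

(Light, Thorough) and (Thorough, None)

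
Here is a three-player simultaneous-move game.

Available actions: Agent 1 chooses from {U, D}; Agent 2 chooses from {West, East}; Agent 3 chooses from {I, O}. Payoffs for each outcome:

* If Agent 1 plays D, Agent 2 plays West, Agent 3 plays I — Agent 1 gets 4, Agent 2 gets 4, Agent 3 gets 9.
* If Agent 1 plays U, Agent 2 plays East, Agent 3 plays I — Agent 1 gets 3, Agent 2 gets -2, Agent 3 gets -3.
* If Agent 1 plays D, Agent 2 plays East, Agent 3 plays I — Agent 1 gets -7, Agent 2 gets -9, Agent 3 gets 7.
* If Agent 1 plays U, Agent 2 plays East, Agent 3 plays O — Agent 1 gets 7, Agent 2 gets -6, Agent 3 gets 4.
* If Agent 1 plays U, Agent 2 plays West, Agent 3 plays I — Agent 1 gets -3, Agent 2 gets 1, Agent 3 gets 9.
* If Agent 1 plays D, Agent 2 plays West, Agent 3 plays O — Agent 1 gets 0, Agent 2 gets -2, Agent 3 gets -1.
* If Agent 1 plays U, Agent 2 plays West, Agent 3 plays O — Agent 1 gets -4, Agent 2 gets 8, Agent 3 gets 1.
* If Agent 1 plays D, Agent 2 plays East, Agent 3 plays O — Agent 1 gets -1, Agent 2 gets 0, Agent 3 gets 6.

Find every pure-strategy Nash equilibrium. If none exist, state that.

(D, West, I)

(U, West, I): Agent 1 can switch to D (-3 → 4). Not NE.
(U, West, O): Agent 1 can switch to D (-4 → 0). Not NE.
(U, East, I): Agent 2 can switch to West (-2 → 1). Not NE.
(U, East, O): Agent 2 can switch to West (-6 → 8). Not NE.
(D, West, I): Agent 1 gets 4, best alternative -3; Agent 2 gets 4, best alternative -9; Agent 3 gets 9, best alternative -1. No profitable deviation — NE.
(D, West, O): Agent 2 can switch to East (-2 → 0). Not NE.
(D, East, I): Agent 1 can switch to U (-7 → 3). Not NE.
(D, East, O): Agent 1 can switch to U (-1 → 7). Not NE.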